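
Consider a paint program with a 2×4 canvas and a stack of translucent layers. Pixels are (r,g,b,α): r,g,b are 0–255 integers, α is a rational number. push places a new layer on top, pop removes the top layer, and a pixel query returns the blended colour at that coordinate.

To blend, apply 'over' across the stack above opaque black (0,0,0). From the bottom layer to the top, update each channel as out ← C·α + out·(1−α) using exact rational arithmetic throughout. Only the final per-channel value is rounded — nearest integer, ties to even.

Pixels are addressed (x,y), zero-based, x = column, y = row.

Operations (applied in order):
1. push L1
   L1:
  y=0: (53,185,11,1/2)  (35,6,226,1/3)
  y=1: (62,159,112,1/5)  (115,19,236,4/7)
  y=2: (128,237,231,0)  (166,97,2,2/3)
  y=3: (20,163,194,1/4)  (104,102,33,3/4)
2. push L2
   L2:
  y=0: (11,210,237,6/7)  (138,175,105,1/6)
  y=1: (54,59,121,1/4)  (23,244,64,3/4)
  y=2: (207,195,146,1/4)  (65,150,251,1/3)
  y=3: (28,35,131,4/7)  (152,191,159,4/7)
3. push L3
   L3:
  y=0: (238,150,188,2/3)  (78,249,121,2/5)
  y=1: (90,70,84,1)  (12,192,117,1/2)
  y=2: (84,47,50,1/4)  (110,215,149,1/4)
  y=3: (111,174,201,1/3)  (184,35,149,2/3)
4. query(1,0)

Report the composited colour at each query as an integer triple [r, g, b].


at x=1,y=0 over L1,L2,L3:
after L1 α=1/3: [35/3, 2, 226/3]
after L2 α=1/6: [589/18, 185/6, 1445/18]
after L3 α=2/5: [305/6, 1181/10, 2897/30]
= [51, 118, 97]


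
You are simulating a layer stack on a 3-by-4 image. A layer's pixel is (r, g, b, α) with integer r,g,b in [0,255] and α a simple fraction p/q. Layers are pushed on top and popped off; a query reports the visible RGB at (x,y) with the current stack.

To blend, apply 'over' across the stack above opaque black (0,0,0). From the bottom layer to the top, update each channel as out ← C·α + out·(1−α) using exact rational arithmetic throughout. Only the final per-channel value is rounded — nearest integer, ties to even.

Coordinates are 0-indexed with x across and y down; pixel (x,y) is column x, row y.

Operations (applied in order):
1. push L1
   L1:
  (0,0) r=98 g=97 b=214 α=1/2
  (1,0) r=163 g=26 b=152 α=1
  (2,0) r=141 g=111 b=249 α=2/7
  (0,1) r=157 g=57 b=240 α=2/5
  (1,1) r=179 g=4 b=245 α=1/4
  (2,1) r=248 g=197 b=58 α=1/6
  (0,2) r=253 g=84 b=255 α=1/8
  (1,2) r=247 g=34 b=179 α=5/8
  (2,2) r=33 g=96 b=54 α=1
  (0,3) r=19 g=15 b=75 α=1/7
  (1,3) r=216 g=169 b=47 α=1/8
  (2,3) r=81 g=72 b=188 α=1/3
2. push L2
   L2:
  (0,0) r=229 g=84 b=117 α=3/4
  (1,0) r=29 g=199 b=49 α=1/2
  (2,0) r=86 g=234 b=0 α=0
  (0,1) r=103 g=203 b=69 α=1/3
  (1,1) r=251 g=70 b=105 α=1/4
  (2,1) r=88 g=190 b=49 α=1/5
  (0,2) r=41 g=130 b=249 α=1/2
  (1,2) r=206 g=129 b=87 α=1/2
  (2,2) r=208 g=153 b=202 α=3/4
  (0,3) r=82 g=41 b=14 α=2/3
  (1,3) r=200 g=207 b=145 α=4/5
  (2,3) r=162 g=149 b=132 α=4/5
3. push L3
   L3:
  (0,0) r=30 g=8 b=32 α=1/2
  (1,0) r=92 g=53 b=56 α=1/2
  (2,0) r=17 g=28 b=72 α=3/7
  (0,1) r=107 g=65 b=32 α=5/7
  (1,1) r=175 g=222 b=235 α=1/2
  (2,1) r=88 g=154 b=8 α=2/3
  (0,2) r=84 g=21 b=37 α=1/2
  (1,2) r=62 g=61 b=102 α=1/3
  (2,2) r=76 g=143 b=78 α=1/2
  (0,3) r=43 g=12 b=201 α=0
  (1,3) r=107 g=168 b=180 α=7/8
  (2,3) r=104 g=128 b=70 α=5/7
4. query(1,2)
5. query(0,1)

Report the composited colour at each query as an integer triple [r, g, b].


at x=1,y=2 over L1,L2,L3:
L1 α=5/8: [1235/8, 85/4, 895/8]
L2 α=1/2: [2883/16, 601/8, 1591/16]
L3 α=1/3: [3379/24, 845/12, 2407/24]
→ [141, 70, 100]

(0,1) stack=L1,L2,L3; from [0,0,0]:
after L1 α=2/5: [314/5, 114/5, 96]
after L2 α=1/3: [381/5, 1243/15, 87]
after L3 α=5/7: [491/5, 7361/105, 334/7]
= [98, 70, 48]


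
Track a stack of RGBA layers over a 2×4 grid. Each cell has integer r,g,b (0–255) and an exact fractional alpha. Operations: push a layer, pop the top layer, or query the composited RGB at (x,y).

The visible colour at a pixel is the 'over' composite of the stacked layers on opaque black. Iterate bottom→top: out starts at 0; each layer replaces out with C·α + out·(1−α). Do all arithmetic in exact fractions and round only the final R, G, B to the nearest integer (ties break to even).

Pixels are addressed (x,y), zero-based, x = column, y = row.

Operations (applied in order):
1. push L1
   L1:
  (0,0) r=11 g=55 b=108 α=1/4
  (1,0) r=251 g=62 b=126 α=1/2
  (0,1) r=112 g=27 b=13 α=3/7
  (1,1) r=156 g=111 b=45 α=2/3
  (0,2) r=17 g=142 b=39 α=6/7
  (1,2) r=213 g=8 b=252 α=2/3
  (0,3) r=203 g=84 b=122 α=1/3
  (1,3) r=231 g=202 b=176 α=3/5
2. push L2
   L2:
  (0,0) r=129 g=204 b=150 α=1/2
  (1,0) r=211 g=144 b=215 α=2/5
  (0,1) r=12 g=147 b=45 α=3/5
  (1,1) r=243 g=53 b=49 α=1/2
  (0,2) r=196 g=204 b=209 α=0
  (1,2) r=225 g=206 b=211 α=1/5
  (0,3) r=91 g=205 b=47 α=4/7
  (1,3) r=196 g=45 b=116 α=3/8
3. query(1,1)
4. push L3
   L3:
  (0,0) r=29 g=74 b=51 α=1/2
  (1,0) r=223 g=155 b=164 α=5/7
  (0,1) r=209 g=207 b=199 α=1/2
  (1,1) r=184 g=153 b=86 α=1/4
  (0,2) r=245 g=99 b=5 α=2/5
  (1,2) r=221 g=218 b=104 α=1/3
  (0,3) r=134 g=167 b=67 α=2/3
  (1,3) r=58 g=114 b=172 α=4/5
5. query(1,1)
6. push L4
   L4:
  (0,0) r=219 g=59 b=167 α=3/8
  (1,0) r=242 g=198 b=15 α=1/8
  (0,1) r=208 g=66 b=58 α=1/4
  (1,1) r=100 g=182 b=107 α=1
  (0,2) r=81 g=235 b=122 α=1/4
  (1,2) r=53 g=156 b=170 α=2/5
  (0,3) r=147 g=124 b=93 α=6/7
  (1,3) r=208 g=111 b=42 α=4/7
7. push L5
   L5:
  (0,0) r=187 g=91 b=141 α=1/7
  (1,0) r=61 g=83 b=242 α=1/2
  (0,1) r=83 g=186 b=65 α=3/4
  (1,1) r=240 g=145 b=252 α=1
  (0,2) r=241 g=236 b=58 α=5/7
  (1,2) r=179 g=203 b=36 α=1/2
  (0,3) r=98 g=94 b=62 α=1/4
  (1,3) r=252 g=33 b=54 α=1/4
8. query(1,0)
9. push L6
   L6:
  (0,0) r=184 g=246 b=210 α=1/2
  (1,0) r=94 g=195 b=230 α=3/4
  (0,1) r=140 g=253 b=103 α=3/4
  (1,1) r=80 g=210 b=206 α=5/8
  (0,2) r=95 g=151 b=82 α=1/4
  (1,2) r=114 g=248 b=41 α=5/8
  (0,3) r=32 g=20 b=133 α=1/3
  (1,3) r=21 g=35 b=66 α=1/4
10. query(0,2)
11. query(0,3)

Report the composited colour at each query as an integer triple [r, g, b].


query (1,1) [L1,L2] — begin 0,0,0
L1 α=2/3: [104, 74, 30]
L2 α=1/2: [347/2, 127/2, 79/2]
= [174, 64, 40]

at x=1,y=1 over L1,L2,L3:
+L1 (α=2/3) → [104, 74, 30]
+L2 (α=1/2) → [347/2, 127/2, 79/2]
+L3 (α=1/4) → [1409/8, 687/8, 409/8]
rounded: [176, 86, 51]

at x=1,y=0 over L1,L2,L3,L4,L5:
after L1 α=1/2: [251/2, 31, 63]
after L2 α=2/5: [1597/10, 381/5, 619/5]
after L3 α=5/7: [7172/35, 4637/35, 5338/35]
after L4 α=1/8: [4191/20, 5627/40, 5413/40]
after L5 α=1/2: [5411/40, 8947/80, 15093/80]
→ [135, 112, 189]

at x=0,y=2 over L1,L2,L3,L4,L5,L6:
after L1 α=6/7: [102/7, 852/7, 234/7]
after L2 α=0: [102/7, 852/7, 234/7]
after L3 α=2/5: [3736/35, 3942/35, 772/35]
after L4 α=1/4: [14043/140, 20051/140, 3293/70]
after L5 α=5/7: [98393/490, 102651/490, 13443/245]
after L6 α=1/4: [341729/1960, 381943/1960, 60419/980]
→ [174, 195, 62]

query (0,3) [L1,L2,L3,L4,L5,L6] — begin 0,0,0
after L1 α=1/3: [203/3, 28, 122/3]
after L2 α=4/7: [81, 904/7, 310/7]
after L3 α=2/3: [349/3, 3242/21, 416/7]
after L4 α=6/7: [2995/21, 18866/147, 4322/49]
after L5 α=1/4: [3681/28, 5868/49, 4001/49]
after L6 α=1/3: [4129/42, 12716/147, 14519/147]
rounded: [98, 87, 99]


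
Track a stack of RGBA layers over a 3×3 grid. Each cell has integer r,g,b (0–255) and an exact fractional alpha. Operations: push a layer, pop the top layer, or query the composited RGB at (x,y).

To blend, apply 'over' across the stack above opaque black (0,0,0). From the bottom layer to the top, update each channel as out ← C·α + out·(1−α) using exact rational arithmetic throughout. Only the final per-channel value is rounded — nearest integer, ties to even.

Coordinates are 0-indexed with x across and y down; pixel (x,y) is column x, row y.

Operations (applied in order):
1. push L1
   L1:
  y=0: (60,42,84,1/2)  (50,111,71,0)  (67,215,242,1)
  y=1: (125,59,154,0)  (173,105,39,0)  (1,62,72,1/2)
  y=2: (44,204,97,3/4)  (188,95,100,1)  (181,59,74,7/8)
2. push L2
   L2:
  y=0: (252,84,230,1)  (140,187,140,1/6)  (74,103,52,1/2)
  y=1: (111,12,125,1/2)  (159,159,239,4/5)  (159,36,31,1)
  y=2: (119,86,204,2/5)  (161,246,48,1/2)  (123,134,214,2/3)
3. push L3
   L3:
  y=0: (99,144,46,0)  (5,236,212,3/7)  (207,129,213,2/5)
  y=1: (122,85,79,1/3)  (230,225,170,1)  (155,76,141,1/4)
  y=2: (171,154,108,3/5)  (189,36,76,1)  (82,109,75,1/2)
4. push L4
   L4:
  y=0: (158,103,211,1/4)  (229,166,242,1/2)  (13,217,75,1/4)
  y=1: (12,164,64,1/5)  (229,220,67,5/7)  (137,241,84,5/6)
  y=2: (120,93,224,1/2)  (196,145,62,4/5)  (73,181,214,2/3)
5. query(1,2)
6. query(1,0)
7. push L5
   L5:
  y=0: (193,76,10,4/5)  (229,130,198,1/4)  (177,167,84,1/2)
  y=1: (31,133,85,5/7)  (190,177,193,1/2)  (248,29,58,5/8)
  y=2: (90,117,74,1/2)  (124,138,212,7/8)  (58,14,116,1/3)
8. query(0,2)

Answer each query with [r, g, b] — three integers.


(1,2) stack=L1,L2,L3,L4; from [0,0,0]:
after L1 α=1: [188, 95, 100]
after L2 α=1/2: [349/2, 341/2, 74]
after L3 α=1: [189, 36, 76]
after L4 α=4/5: [973/5, 616/5, 324/5]
→ [195, 123, 65]

at x=1,y=0 over L1,L2,L3,L4:
+L1 (α=0) → [0, 0, 0]
+L2 (α=1/6) → [70/3, 187/6, 70/3]
+L3 (α=3/7) → [325/21, 2498/21, 2188/21]
+L4 (α=1/2) → [2567/21, 2992/21, 3635/21]
rounded: [122, 142, 173]

query (0,2) [L1,L2,L3,L4,L5] — begin 0,0,0
+L1 (α=3/4) → [33, 153, 291/4]
+L2 (α=2/5) → [337/5, 631/5, 501/4]
+L3 (α=3/5) → [3239/25, 3572/25, 1149/10]
+L4 (α=1/2) → [6239/50, 5897/50, 3389/20]
+L5 (α=1/2) → [10739/100, 11747/100, 4869/40]
= [107, 117, 122]


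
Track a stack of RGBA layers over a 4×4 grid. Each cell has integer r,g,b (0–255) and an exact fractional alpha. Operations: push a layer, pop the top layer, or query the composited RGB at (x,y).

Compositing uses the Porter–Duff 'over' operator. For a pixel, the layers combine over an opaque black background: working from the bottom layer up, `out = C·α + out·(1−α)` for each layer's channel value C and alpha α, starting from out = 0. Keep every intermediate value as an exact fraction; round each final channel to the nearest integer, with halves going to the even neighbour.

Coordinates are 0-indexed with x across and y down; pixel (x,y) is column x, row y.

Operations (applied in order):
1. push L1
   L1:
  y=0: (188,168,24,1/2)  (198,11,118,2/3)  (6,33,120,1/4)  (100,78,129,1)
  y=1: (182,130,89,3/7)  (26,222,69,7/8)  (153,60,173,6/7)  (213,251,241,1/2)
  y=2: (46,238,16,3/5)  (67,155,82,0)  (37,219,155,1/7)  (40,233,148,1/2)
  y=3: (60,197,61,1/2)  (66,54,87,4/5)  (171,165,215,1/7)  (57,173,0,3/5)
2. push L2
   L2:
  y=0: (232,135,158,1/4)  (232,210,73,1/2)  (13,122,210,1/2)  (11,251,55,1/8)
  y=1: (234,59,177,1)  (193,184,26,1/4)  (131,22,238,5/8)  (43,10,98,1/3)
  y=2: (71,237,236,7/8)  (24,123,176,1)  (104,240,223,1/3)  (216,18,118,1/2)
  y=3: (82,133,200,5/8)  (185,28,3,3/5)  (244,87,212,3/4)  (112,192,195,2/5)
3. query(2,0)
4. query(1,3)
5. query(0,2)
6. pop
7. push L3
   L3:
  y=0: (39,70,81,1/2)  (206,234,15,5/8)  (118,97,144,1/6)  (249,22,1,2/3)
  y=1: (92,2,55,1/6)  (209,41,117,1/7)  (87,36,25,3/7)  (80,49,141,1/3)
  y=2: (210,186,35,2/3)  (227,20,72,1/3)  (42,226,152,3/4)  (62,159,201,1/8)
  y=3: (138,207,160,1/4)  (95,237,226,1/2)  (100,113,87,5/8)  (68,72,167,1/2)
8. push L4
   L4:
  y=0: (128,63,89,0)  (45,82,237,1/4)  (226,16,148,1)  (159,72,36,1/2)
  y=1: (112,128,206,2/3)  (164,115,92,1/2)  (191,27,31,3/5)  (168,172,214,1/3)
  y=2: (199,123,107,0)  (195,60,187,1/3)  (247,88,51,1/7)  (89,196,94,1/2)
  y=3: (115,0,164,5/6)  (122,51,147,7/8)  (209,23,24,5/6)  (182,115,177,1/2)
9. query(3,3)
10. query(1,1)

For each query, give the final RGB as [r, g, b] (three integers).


at x=2,y=0 over L1,L2:
after L1 α=1/4: [3/2, 33/4, 30]
after L2 α=1/2: [29/4, 521/8, 120]
→ [7, 65, 120]

query (1,3) [L1,L2] — begin 0,0,0
after L1 α=4/5: [264/5, 216/5, 348/5]
after L2 α=3/5: [3303/25, 852/25, 741/25]
= [132, 34, 30]

(0,2) stack=L1,L2; from [0,0,0]:
L1 α=3/5: [138/5, 714/5, 48/5]
L2 α=7/8: [2623/40, 9009/40, 2077/10]
= [66, 225, 208]

(3,3) stack=L1,L3,L4; from [0,0,0]:
after L1 α=3/5: [171/5, 519/5, 0]
after L3 α=1/2: [511/10, 879/10, 167/2]
after L4 α=1/2: [2331/20, 2029/20, 521/4]
= [117, 101, 130]

query (1,1) [L1,L3,L4] — begin 0,0,0
L1 α=7/8: [91/4, 777/4, 483/8]
L3 α=1/7: [691/14, 2413/14, 1917/28]
L4 α=1/2: [2987/28, 4023/28, 4493/56]
rounded: [107, 144, 80]


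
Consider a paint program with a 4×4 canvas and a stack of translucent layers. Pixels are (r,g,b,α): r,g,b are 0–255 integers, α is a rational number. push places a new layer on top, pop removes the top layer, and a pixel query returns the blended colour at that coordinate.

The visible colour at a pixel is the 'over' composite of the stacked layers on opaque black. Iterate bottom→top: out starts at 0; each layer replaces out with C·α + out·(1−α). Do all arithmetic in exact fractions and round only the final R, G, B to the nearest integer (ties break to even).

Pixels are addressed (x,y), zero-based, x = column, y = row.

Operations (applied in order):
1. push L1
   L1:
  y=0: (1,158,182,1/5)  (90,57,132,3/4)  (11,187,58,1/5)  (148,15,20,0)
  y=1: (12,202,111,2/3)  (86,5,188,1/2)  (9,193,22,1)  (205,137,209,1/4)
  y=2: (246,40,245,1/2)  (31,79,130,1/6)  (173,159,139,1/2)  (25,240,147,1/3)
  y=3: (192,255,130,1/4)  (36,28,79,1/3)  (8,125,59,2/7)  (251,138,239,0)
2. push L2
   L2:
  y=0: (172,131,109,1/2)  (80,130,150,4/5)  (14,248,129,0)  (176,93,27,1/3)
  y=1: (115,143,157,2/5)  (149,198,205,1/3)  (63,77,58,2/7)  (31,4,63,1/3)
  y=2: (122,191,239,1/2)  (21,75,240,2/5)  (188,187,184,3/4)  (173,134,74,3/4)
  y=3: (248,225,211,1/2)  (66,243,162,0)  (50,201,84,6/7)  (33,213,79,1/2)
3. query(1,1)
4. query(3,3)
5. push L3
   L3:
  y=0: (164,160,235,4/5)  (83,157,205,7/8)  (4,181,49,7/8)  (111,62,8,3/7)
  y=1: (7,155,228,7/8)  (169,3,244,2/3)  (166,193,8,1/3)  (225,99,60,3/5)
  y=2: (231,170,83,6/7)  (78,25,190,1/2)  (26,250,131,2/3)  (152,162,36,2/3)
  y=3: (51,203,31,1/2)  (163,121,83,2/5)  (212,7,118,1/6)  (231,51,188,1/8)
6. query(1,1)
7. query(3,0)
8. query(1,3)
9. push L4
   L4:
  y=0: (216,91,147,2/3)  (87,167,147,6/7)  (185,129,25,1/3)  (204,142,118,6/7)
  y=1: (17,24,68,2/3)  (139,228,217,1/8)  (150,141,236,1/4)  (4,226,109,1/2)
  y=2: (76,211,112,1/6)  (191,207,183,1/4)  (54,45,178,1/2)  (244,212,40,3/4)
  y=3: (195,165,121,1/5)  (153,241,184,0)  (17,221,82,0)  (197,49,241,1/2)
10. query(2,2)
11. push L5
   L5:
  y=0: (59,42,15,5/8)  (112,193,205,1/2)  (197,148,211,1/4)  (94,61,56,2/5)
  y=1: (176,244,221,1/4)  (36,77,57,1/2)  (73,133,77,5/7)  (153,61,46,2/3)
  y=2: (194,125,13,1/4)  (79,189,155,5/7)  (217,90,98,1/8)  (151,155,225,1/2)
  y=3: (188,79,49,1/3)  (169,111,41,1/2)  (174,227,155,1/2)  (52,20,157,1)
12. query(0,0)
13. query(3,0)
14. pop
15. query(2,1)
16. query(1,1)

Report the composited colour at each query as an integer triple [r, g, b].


at x=1,y=1 over L1,L2:
after L1 α=1/2: [43, 5/2, 94]
after L2 α=1/3: [235/3, 203/3, 131]
→ [78, 68, 131]

at x=3,y=3 over L1,L2:
+L1 (α=0) → [0, 0, 0]
+L2 (α=1/2) → [33/2, 213/2, 79/2]
= [16, 106, 40]

at x=1,y=1 over L1,L2,L3:
after L1 α=1/2: [43, 5/2, 94]
after L2 α=1/3: [235/3, 203/3, 131]
after L3 α=2/3: [1249/9, 221/9, 619/3]
rounded: [139, 25, 206]

query (3,0) [L1,L2,L3] — begin 0,0,0
L1 α=0: [0, 0, 0]
L2 α=1/3: [176/3, 31, 9]
L3 α=3/7: [1703/21, 310/7, 60/7]
rounded: [81, 44, 9]

(1,3) stack=L1,L2,L3; from [0,0,0]:
L1 α=1/3: [12, 28/3, 79/3]
L2 α=0: [12, 28/3, 79/3]
L3 α=2/5: [362/5, 54, 49]
rounded: [72, 54, 49]

at x=2,y=2 over L1,L2,L3,L4:
after L1 α=1/2: [173/2, 159/2, 139/2]
after L2 α=3/4: [1301/8, 1281/8, 1243/8]
after L3 α=2/3: [1717/24, 5281/24, 1113/8]
after L4 α=1/2: [3013/48, 6361/48, 2537/16]
→ [63, 133, 159]

(0,0) stack=L1,L2,L3,L4,L5; from [0,0,0]:
after L1 α=1/5: [1/5, 158/5, 182/5]
after L2 α=1/2: [861/10, 813/10, 727/10]
after L3 α=4/5: [7421/50, 7213/50, 10127/50]
after L4 α=2/3: [29021/150, 16313/150, 24827/150]
after L5 α=5/8: [43771/400, 26813/400, 28577/400]
rounded: [109, 67, 71]

(3,0) stack=L1,L2,L3,L4,L5; from [0,0,0]:
L1 α=0: [0, 0, 0]
L2 α=1/3: [176/3, 31, 9]
L3 α=3/7: [1703/21, 310/7, 60/7]
L4 α=6/7: [27407/147, 6274/49, 5016/49]
L5 α=2/5: [36619/245, 4960/49, 20536/245]
= [149, 101, 84]

query (2,1) [L1,L2,L3,L4] — begin 0,0,0
after L1 α=1: [9, 193, 22]
after L2 α=2/7: [171/7, 1119/7, 226/7]
after L3 α=1/3: [1504/21, 3589/21, 508/21]
after L4 α=1/4: [1277/14, 1144/7, 540/7]
= [91, 163, 77]

query (1,1) [L1,L2,L3,L4] — begin 0,0,0
after L1 α=1/2: [43, 5/2, 94]
after L2 α=1/3: [235/3, 203/3, 131]
after L3 α=2/3: [1249/9, 221/9, 619/3]
after L4 α=1/8: [4997/36, 3599/72, 623/3]
→ [139, 50, 208]


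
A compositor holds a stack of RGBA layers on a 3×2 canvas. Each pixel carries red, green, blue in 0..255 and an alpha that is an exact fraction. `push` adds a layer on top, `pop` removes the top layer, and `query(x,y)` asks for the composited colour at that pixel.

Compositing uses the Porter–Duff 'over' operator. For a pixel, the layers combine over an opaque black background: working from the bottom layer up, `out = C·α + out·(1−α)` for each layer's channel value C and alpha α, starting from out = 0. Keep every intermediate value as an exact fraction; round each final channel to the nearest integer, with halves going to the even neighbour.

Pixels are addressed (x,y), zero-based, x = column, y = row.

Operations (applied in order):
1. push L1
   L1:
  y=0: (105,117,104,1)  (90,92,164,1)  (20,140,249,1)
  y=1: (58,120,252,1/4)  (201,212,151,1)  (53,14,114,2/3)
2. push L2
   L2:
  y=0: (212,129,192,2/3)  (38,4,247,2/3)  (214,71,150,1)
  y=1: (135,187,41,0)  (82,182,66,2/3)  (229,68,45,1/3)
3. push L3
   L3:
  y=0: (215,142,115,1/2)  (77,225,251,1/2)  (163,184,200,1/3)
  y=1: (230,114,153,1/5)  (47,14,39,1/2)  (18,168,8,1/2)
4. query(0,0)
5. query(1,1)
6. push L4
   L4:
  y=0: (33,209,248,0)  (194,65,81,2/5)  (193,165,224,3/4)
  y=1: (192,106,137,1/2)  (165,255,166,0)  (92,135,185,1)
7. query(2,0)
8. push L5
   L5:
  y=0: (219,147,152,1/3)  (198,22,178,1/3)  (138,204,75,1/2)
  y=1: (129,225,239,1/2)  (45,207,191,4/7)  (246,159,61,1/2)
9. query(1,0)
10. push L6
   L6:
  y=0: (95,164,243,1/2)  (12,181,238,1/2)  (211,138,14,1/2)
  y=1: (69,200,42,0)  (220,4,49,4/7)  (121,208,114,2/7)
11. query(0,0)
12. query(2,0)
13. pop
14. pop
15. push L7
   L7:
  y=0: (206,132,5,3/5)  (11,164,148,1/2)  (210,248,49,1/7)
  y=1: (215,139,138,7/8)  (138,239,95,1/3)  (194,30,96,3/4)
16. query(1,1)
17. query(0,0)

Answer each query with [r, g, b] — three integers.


query (0,0) [L1,L2,L3] — begin 0,0,0
+L1 (α=1) → [105, 117, 104]
+L2 (α=2/3) → [529/3, 125, 488/3]
+L3 (α=1/2) → [587/3, 267/2, 833/6]
→ [196, 134, 139]

query (1,1) [L1,L2,L3] — begin 0,0,0
+L1 (α=1) → [201, 212, 151]
+L2 (α=2/3) → [365/3, 192, 283/3]
+L3 (α=1/2) → [253/3, 103, 200/3]
→ [84, 103, 67]

at x=2,y=0 over L1,L2,L3,L4:
L1 α=1: [20, 140, 249]
L2 α=1: [214, 71, 150]
L3 α=1/3: [197, 326/3, 500/3]
L4 α=3/4: [194, 1811/12, 629/3]
= [194, 151, 210]

(1,0) stack=L1,L2,L3,L4,L5; from [0,0,0]:
L1 α=1: [90, 92, 164]
L2 α=2/3: [166/3, 100/3, 658/3]
L3 α=1/2: [397/6, 775/6, 1411/6]
L4 α=2/5: [1173/10, 207/2, 347/2]
L5 α=1/3: [721/5, 229/3, 175]
→ [144, 76, 175]

query (0,0) [L1,L2,L3,L4,L5,L6] — begin 0,0,0
L1 α=1: [105, 117, 104]
L2 α=2/3: [529/3, 125, 488/3]
L3 α=1/2: [587/3, 267/2, 833/6]
L4 α=0: [587/3, 267/2, 833/6]
L5 α=1/3: [1831/9, 138, 1289/9]
L6 α=1/2: [1343/9, 151, 1738/9]
rounded: [149, 151, 193]

(2,0) stack=L1,L2,L3,L4,L5,L6; from [0,0,0]:
L1 α=1: [20, 140, 249]
L2 α=1: [214, 71, 150]
L3 α=1/3: [197, 326/3, 500/3]
L4 α=3/4: [194, 1811/12, 629/3]
L5 α=1/2: [166, 4259/24, 427/3]
L6 α=1/2: [377/2, 7571/48, 469/6]
→ [188, 158, 78]

at x=1,y=1 over L1,L2,L3,L4,L7:
L1 α=1: [201, 212, 151]
L2 α=2/3: [365/3, 192, 283/3]
L3 α=1/2: [253/3, 103, 200/3]
L4 α=0: [253/3, 103, 200/3]
L7 α=1/3: [920/9, 445/3, 685/9]
= [102, 148, 76]

query (0,0) [L1,L2,L3,L4,L7] — begin 0,0,0
L1 α=1: [105, 117, 104]
L2 α=2/3: [529/3, 125, 488/3]
L3 α=1/2: [587/3, 267/2, 833/6]
L4 α=0: [587/3, 267/2, 833/6]
L7 α=3/5: [3028/15, 663/5, 878/15]
rounded: [202, 133, 59]


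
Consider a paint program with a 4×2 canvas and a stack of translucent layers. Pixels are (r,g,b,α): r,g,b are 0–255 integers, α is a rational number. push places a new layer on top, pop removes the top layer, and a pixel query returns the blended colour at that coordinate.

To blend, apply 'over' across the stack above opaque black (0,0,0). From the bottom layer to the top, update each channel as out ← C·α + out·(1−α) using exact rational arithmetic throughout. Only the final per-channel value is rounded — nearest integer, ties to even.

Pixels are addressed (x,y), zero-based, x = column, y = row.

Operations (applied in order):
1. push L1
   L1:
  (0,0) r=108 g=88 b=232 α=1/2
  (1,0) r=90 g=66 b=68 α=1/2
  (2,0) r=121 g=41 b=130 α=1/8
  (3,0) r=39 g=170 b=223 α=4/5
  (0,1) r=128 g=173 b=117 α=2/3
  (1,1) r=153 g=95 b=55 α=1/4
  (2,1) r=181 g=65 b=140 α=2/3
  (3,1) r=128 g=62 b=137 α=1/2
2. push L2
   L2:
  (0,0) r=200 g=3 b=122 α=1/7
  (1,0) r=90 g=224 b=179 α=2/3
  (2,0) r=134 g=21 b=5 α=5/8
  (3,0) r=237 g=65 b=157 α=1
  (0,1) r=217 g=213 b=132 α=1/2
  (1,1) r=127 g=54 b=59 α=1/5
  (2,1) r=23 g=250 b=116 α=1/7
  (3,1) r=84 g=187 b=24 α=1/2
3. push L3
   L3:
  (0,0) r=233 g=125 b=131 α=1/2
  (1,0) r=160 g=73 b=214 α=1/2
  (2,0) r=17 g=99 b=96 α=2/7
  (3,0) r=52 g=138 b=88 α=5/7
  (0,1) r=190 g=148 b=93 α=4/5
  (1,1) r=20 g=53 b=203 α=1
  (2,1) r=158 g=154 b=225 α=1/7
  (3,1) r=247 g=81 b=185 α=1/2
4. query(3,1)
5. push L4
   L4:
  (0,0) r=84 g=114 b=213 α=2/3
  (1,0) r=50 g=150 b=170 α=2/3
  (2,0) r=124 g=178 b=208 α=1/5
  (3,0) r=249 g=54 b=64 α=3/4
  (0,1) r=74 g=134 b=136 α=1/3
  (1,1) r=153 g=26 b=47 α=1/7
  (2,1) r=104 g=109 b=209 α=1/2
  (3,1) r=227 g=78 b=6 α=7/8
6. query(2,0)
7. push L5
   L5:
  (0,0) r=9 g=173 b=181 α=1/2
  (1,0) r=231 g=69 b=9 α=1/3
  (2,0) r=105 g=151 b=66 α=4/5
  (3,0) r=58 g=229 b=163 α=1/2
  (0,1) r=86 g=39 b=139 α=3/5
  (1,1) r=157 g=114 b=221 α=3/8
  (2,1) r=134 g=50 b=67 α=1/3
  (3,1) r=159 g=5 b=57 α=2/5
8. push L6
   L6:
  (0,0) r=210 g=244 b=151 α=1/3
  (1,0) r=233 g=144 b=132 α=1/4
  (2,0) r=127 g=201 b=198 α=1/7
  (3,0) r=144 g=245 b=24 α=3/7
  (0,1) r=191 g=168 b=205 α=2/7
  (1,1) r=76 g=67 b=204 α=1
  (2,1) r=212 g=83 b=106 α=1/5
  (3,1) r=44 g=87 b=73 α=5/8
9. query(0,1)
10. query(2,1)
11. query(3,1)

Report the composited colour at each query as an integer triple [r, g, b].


at x=3,y=1 over L1,L2,L3:
L1 α=1/2: [64, 31, 137/2]
L2 α=1/2: [74, 109, 185/4]
L3 α=1/2: [321/2, 95, 925/8]
= [160, 95, 116]

(2,0) stack=L1,L2,L3,L4; from [0,0,0]:
L1 α=1/8: [121/8, 41/8, 65/4]
L2 α=5/8: [5723/64, 963/64, 295/32]
L3 α=2/7: [30791/448, 17487/448, 7619/224]
L4 α=1/5: [44679/560, 37423/560, 19267/280]
→ [80, 67, 69]

at x=0,y=1 over L1,L2,L3,L4,L5,L6:
after L1 α=2/3: [256/3, 346/3, 78]
after L2 α=1/2: [907/6, 985/6, 105]
after L3 α=4/5: [5467/30, 4537/30, 477/5]
after L4 α=1/3: [6577/45, 6547/45, 1634/15]
after L5 α=3/5: [24764/225, 18359/225, 9523/75]
after L6 α=2/7: [41954/315, 33479/315, 2239/15]
→ [133, 106, 149]

query (2,1) [L1,L2,L3,L4,L5,L6] — begin 0,0,0
+L1 (α=2/3) → [362/3, 130/3, 280/3]
+L2 (α=1/7) → [747/7, 510/7, 676/7]
+L3 (α=1/7) → [5588/49, 4138/49, 5631/49]
+L4 (α=1/2) → [5342/49, 9479/98, 7936/49]
+L5 (α=1/3) → [5750/49, 11929/147, 6385/49]
+L6 (α=1/5) → [33388/245, 59917/735, 30734/245]
= [136, 82, 125]

(3,1) stack=L1,L2,L3,L4,L5,L6; from [0,0,0]:
+L1 (α=1/2) → [64, 31, 137/2]
+L2 (α=1/2) → [74, 109, 185/4]
+L3 (α=1/2) → [321/2, 95, 925/8]
+L4 (α=7/8) → [3499/16, 641/8, 1261/64]
+L5 (α=2/5) → [3117/16, 2003/40, 11079/320]
+L6 (α=5/8) → [12871/128, 23409/320, 150037/2560]
rounded: [101, 73, 59]


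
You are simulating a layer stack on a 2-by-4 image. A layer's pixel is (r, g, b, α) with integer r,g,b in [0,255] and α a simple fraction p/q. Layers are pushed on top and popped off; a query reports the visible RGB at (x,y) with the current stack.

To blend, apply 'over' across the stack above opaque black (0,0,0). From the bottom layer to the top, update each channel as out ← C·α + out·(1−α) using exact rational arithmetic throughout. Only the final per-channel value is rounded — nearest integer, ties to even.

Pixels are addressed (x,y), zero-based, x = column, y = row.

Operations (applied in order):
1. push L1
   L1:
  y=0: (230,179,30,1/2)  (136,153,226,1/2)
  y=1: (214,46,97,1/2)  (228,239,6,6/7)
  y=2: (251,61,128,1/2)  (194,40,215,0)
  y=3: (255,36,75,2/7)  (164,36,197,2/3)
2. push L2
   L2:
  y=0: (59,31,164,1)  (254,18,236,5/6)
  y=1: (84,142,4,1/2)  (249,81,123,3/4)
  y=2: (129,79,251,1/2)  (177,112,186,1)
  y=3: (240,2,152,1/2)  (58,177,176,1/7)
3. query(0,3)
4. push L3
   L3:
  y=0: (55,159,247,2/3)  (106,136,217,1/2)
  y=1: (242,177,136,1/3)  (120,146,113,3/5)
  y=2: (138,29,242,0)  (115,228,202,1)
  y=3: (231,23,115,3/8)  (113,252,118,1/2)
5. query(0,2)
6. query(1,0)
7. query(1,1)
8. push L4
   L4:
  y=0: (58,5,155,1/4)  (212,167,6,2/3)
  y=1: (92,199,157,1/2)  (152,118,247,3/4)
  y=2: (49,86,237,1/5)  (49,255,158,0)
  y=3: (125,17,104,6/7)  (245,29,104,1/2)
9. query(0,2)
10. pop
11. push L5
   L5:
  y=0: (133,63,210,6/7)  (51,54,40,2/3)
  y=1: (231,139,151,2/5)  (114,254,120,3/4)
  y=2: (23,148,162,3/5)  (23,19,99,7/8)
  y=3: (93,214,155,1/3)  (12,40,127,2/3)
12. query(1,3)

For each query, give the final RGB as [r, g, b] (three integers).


(0,3) stack=L1,L2; from [0,0,0]:
after L1 α=2/7: [510/7, 72/7, 150/7]
after L2 α=1/2: [1095/7, 43/7, 607/7]
= [156, 6, 87]

at x=0,y=2 over L1,L2,L3:
after L1 α=1/2: [251/2, 61/2, 64]
after L2 α=1/2: [509/4, 219/4, 315/2]
after L3 α=0: [509/4, 219/4, 315/2]
rounded: [127, 55, 158]

query (1,0) [L1,L2,L3] — begin 0,0,0
after L1 α=1/2: [68, 153/2, 113]
after L2 α=5/6: [223, 111/4, 431/2]
after L3 α=1/2: [329/2, 655/8, 865/4]
→ [164, 82, 216]

(1,1) stack=L1,L2,L3; from [0,0,0]:
L1 α=6/7: [1368/7, 1434/7, 36/7]
L2 α=3/4: [6597/28, 3135/28, 2619/28]
L3 α=3/5: [11637/70, 9267/70, 1473/14]
rounded: [166, 132, 105]

(0,2) stack=L1,L2,L3,L4; from [0,0,0]:
+L1 (α=1/2) → [251/2, 61/2, 64]
+L2 (α=1/2) → [509/4, 219/4, 315/2]
+L3 (α=0) → [509/4, 219/4, 315/2]
+L4 (α=1/5) → [558/5, 61, 867/5]
= [112, 61, 173]

query (1,3) [L1,L2,L3,L5] — begin 0,0,0
L1 α=2/3: [328/3, 24, 394/3]
L2 α=1/7: [102, 321/7, 964/7]
L3 α=1/2: [215/2, 2085/14, 895/7]
L5 α=2/3: [263/6, 3205/42, 891/7]
→ [44, 76, 127]


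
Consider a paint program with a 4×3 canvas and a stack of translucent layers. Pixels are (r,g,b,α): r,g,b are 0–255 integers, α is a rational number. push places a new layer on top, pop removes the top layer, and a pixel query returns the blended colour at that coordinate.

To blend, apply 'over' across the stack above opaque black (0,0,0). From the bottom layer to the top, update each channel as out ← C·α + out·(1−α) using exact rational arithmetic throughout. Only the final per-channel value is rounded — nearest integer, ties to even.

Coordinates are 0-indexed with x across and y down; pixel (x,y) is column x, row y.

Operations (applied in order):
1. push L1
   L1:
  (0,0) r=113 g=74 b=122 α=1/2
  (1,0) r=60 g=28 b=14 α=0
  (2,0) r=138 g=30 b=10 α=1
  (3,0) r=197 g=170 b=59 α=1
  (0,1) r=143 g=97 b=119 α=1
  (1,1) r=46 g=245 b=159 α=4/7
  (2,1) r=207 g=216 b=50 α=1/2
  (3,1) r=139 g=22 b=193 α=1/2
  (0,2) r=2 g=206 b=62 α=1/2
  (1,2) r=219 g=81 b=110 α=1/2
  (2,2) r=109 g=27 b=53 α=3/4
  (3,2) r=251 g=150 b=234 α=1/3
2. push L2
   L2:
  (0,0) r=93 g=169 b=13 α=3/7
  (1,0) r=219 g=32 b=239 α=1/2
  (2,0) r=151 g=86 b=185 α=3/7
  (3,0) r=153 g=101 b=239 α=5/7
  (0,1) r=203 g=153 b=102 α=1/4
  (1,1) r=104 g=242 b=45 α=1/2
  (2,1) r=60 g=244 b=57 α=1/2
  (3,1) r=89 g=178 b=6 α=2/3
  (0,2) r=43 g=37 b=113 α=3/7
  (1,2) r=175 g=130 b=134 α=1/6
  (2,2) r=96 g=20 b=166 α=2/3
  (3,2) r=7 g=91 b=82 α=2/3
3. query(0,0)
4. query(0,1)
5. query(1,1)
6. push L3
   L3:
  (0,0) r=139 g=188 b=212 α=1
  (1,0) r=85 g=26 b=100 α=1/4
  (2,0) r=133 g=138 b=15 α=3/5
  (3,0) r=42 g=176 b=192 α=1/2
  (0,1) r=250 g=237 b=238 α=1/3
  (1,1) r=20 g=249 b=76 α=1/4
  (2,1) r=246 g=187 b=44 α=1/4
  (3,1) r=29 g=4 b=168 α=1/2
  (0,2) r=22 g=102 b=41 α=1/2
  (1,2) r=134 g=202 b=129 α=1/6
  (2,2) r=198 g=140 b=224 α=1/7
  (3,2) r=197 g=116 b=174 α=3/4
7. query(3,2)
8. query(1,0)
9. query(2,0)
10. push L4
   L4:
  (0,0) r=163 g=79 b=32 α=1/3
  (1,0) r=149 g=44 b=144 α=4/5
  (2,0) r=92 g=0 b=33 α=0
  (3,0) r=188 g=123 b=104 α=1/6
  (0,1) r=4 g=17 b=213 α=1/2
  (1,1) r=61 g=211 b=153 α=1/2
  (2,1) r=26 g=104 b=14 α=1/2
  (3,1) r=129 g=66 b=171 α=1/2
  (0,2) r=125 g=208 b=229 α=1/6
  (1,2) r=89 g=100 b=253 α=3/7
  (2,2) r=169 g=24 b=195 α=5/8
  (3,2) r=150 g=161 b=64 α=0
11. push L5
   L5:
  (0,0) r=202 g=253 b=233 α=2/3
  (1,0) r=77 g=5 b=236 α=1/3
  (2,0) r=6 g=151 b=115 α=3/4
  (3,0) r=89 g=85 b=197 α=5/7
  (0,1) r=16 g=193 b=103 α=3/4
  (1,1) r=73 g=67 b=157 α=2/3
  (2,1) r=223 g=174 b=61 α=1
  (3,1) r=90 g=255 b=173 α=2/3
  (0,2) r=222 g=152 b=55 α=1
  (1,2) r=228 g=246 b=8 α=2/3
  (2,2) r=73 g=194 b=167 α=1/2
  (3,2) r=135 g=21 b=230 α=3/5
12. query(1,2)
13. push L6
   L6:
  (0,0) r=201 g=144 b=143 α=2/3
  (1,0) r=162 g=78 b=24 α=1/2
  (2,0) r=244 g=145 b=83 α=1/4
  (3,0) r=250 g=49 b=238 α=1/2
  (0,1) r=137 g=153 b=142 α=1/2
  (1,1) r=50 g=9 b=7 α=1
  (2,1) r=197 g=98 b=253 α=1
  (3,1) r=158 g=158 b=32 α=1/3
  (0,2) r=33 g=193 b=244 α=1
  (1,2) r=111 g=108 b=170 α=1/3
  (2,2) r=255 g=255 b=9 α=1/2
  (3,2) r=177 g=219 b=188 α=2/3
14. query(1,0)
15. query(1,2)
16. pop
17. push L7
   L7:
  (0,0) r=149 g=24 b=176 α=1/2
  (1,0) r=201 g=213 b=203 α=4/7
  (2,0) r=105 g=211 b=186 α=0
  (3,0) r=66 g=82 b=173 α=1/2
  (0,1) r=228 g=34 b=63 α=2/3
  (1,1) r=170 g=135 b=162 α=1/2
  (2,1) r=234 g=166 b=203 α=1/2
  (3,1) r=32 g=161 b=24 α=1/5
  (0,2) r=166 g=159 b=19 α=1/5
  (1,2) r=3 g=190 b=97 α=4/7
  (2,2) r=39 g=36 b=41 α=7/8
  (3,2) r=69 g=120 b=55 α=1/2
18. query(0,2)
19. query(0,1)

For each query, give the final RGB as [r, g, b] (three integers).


query (0,0) [L1,L2] — begin 0,0,0
after L1 α=1/2: [113/2, 37, 61]
after L2 α=3/7: [505/7, 655/7, 283/7]
→ [72, 94, 40]

(0,1) stack=L1,L2; from [0,0,0]:
+L1 (α=1) → [143, 97, 119]
+L2 (α=1/4) → [158, 111, 459/4]
= [158, 111, 115]

at x=1,y=1 over L1,L2:
+L1 (α=4/7) → [184/7, 140, 636/7]
+L2 (α=1/2) → [456/7, 191, 951/14]
→ [65, 191, 68]

(3,2) stack=L1,L2,L3; from [0,0,0]:
L1 α=1/3: [251/3, 50, 78]
L2 α=2/3: [293/9, 232/3, 242/3]
L3 α=3/4: [1403/9, 319/3, 452/3]
= [156, 106, 151]

(1,0) stack=L1,L2,L3; from [0,0,0]:
after L1 α=0: [0, 0, 0]
after L2 α=1/2: [219/2, 16, 239/2]
after L3 α=1/4: [827/8, 37/2, 917/8]
→ [103, 18, 115]

at x=2,y=0 over L1,L2,L3:
after L1 α=1: [138, 30, 10]
after L2 α=3/7: [1005/7, 54, 85]
after L3 α=3/5: [4803/35, 522/5, 43]
→ [137, 104, 43]

at x=1,y=2 over L1,L2,L3,L4,L5:
+L1 (α=1/2) → [219/2, 81/2, 55]
+L2 (α=1/6) → [1445/12, 665/12, 409/6]
+L3 (α=1/6) → [8833/72, 5749/72, 2819/36]
+L4 (α=3/7) → [13639/126, 11149/126, 9650/63]
+L5 (α=2/3) → [71095/378, 73141/378, 10658/189]
= [188, 193, 56]

(1,0) stack=L1,L2,L3,L4,L5,L6; from [0,0,0]:
+L1 (α=0) → [0, 0, 0]
+L2 (α=1/2) → [219/2, 16, 239/2]
+L3 (α=1/4) → [827/8, 37/2, 917/8]
+L4 (α=4/5) → [1119/8, 389/10, 1105/8]
+L5 (α=1/3) → [1427/12, 138/5, 683/4]
+L6 (α=1/2) → [3371/24, 264/5, 779/8]
→ [140, 53, 97]

(1,2) stack=L1,L2,L3,L4,L5,L6; from [0,0,0]:
+L1 (α=1/2) → [219/2, 81/2, 55]
+L2 (α=1/6) → [1445/12, 665/12, 409/6]
+L3 (α=1/6) → [8833/72, 5749/72, 2819/36]
+L4 (α=3/7) → [13639/126, 11149/126, 9650/63]
+L5 (α=2/3) → [71095/378, 73141/378, 10658/189]
+L6 (α=1/3) → [92074/567, 93553/567, 53446/567]
→ [162, 165, 94]

query (0,2) [L1,L2,L3,L4,L5,L7] — begin 0,0,0
after L1 α=1/2: [1, 103, 31]
after L2 α=3/7: [19, 523/7, 463/7]
after L3 α=1/2: [41/2, 1237/14, 375/7]
after L4 α=1/6: [455/12, 9097/84, 1739/21]
after L5 α=1: [222, 152, 55]
after L7 α=1/5: [1054/5, 767/5, 239/5]
= [211, 153, 48]

at x=0,y=1 over L1,L2,L3,L4,L5,L7:
L1 α=1: [143, 97, 119]
L2 α=1/4: [158, 111, 459/4]
L3 α=1/3: [566/3, 153, 935/6]
L4 α=1/2: [289/3, 85, 2213/12]
L5 α=3/4: [433/12, 166, 5921/48]
L7 α=2/3: [5905/36, 78, 11969/144]
= [164, 78, 83]


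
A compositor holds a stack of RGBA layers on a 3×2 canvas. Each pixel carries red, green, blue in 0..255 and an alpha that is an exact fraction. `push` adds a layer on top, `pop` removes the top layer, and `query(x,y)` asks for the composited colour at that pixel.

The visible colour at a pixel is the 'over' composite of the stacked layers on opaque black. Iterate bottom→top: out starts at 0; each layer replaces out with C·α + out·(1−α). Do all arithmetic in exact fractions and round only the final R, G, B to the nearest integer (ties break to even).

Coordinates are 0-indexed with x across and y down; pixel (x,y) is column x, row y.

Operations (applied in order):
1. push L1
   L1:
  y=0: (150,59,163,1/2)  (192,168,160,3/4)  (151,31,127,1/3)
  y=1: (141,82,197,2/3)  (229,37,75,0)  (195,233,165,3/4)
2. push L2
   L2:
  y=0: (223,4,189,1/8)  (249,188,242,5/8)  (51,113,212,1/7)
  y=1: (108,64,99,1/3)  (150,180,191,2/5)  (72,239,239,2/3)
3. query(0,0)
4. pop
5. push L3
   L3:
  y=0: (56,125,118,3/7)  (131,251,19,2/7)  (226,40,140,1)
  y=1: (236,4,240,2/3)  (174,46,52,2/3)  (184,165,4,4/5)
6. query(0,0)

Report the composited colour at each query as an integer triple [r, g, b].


(0,0) stack=L1,L2; from [0,0,0]:
after L1 α=1/2: [75, 59/2, 163/2]
after L2 α=1/8: [187/2, 421/16, 1519/16]
= [94, 26, 95]

(0,0) stack=L1,L3; from [0,0,0]:
+L1 (α=1/2) → [75, 59/2, 163/2]
+L3 (α=3/7) → [468/7, 493/7, 680/7]
= [67, 70, 97]


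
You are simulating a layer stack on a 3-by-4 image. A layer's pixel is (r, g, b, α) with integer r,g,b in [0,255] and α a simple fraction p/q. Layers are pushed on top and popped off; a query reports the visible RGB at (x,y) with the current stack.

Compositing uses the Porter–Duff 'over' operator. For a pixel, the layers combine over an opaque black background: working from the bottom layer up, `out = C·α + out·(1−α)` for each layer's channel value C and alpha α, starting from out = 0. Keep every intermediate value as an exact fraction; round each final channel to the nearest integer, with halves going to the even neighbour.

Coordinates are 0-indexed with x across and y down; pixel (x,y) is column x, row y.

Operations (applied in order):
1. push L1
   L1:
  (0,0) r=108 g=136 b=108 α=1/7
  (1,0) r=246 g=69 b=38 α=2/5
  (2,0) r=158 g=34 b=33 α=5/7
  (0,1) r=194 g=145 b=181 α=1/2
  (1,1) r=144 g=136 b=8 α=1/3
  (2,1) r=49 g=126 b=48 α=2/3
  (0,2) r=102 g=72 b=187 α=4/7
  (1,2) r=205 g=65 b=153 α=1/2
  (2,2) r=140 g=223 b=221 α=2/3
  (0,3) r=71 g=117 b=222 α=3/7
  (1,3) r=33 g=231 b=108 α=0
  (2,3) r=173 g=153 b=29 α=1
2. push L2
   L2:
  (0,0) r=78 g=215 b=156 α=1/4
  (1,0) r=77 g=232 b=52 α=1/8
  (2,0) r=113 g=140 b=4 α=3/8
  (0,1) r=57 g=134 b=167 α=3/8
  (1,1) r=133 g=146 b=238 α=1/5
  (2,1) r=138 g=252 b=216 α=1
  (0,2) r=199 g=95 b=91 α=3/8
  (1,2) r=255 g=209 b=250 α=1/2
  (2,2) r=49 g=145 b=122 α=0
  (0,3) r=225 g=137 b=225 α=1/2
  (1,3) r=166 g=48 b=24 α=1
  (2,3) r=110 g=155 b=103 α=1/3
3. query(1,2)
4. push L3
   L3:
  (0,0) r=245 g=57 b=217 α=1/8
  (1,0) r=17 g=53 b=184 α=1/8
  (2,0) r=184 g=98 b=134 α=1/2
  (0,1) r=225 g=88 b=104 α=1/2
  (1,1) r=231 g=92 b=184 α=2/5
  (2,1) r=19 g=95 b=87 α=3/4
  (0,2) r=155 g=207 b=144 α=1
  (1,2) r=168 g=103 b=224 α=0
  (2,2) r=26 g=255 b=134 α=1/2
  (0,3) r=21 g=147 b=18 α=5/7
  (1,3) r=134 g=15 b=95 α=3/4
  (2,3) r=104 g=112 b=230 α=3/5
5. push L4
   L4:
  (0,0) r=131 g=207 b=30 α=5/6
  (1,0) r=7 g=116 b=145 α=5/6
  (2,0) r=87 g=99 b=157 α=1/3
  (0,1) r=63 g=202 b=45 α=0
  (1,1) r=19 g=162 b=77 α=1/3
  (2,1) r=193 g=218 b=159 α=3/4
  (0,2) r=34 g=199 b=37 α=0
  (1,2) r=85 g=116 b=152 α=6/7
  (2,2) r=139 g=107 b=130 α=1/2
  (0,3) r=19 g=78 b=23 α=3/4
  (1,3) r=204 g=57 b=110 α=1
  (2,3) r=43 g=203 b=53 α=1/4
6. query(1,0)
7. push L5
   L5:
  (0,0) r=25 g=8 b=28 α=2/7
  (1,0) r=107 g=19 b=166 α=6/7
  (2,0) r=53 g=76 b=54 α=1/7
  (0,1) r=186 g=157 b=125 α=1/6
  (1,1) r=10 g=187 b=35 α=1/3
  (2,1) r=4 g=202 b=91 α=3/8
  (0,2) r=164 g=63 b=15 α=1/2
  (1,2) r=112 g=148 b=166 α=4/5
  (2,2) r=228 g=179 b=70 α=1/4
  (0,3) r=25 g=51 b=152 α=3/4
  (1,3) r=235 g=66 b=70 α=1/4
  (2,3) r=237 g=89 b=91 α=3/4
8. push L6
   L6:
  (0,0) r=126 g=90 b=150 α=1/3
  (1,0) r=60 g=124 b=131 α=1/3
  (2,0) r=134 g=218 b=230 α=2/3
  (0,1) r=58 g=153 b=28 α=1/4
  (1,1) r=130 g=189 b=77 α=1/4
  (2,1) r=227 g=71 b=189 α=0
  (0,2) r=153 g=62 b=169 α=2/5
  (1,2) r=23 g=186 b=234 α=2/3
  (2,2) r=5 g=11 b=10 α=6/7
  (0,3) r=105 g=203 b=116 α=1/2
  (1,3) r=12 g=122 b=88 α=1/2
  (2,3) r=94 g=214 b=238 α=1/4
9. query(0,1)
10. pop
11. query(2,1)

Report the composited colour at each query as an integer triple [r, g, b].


(1,2) stack=L1,L2; from [0,0,0]:
after L1 α=1/2: [205/2, 65/2, 153/2]
after L2 α=1/2: [715/4, 483/4, 653/4]
= [179, 121, 163]

query (1,0) [L1,L2,L3,L4] — begin 0,0,0
+L1 (α=2/5) → [492/5, 138/5, 76/5]
+L2 (α=1/8) → [3829/40, 1063/20, 99/5]
+L3 (α=1/8) → [27483/320, 8501/160, 1613/40]
+L4 (α=5/6) → [38683/1920, 33767/320, 30613/240]
→ [20, 106, 128]

(0,1) stack=L1,L2,L3,L4,L5,L6; from [0,0,0]:
+L1 (α=1/2) → [97, 145/2, 181/2]
+L2 (α=3/8) → [82, 1529/16, 1907/16]
+L3 (α=1/2) → [307/2, 2937/32, 3571/32]
+L4 (α=0) → [307/2, 2937/32, 3571/32]
+L5 (α=1/6) → [1907/12, 19709/192, 7285/64]
+L6 (α=1/4) → [2139/16, 29501/256, 23647/256]
→ [134, 115, 92]

at x=2,y=1 over L1,L2,L3,L4,L5:
+L1 (α=2/3) → [98/3, 84, 32]
+L2 (α=1) → [138, 252, 216]
+L3 (α=3/4) → [195/4, 537/4, 477/4]
+L4 (α=3/4) → [2511/16, 3153/16, 2385/16]
+L5 (α=3/8) → [12747/128, 25461/128, 16293/128]
rounded: [100, 199, 127]


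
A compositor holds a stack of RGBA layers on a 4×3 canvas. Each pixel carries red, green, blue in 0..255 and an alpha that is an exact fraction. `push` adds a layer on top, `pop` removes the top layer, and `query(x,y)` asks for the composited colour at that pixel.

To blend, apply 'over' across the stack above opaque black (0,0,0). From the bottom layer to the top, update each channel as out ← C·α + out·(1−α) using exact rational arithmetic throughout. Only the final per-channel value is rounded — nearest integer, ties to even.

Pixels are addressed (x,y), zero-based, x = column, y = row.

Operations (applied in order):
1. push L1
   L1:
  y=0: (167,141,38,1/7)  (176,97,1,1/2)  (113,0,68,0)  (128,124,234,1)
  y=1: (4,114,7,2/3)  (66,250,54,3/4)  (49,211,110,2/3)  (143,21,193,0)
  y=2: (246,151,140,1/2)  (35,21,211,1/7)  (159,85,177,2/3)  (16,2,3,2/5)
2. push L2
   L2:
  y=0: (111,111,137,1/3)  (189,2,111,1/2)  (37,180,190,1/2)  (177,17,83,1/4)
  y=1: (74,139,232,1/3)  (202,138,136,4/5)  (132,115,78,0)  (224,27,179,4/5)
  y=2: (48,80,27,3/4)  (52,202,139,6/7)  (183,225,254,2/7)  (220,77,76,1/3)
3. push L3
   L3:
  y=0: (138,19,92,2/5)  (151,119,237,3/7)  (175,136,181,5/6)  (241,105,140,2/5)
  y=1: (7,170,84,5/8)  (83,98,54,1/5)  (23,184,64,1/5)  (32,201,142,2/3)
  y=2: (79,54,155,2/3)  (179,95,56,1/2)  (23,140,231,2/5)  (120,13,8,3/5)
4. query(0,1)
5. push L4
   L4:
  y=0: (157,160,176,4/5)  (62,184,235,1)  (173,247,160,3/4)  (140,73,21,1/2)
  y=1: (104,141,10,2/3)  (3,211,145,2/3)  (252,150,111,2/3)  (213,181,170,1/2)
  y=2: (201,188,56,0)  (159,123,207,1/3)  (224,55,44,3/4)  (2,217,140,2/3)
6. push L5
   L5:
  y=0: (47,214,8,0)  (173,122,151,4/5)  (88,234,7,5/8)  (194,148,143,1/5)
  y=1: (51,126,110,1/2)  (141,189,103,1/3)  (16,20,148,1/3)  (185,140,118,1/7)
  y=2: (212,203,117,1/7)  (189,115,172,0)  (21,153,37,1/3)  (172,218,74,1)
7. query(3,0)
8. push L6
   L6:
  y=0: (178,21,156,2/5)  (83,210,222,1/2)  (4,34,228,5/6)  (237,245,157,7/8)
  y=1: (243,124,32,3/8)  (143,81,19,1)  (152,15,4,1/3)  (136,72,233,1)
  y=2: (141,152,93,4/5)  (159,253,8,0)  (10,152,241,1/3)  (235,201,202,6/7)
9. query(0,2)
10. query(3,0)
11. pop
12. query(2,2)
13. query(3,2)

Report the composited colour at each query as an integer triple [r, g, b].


(0,1) stack=L1,L2,L3; from [0,0,0]:
after L1 α=2/3: [8/3, 76, 14/3]
after L2 α=1/3: [238/9, 97, 724/9]
after L3 α=5/8: [343/24, 1141/8, 248/3]
= [14, 143, 83]

query (3,0) [L1,L2,L3,L4,L5] — begin 0,0,0
+L1 (α=1) → [128, 124, 234]
+L2 (α=1/4) → [561/4, 389/4, 785/4]
+L3 (α=2/5) → [3611/20, 2007/20, 695/4]
+L4 (α=1/2) → [6411/40, 3467/40, 779/8]
+L5 (α=1/5) → [8351/50, 4947/50, 213/2]
→ [167, 99, 106]

query (0,2) [L1,L2,L3,L4,L5,L6] — begin 0,0,0
L1 α=1/2: [123, 151/2, 70]
L2 α=3/4: [267/4, 631/8, 151/4]
L3 α=2/3: [899/12, 1495/24, 1391/12]
L4 α=0: [899/12, 1495/24, 1391/12]
L5 α=1/7: [189/2, 2307/28, 1625/14]
L6 α=4/5: [1317/10, 19331/140, 6833/70]
= [132, 138, 98]

(3,0) stack=L1,L2,L3,L4,L5,L6; from [0,0,0]:
L1 α=1: [128, 124, 234]
L2 α=1/4: [561/4, 389/4, 785/4]
L3 α=2/5: [3611/20, 2007/20, 695/4]
L4 α=1/2: [6411/40, 3467/40, 779/8]
L5 α=1/5: [8351/50, 4947/50, 213/2]
L6 α=7/8: [91301/400, 90697/400, 2411/16]
→ [228, 227, 151]

(2,2) stack=L1,L2,L3,L4,L5; from [0,0,0]:
L1 α=2/3: [106, 170/3, 118]
L2 α=2/7: [128, 2200/21, 1098/7]
L3 α=2/5: [86, 832/7, 6528/35]
L4 α=3/4: [379/2, 1987/28, 2787/35]
L5 α=1/3: [400/3, 4129/42, 6869/105]
rounded: [133, 98, 65]

at x=3,y=2 over L1,L2,L3,L4,L5:
after L1 α=2/5: [32/5, 4/5, 6/5]
after L2 α=1/3: [388/5, 131/5, 392/15]
after L3 α=3/5: [2576/25, 457/25, 1144/75]
after L4 α=2/3: [892/25, 3769/25, 22144/225]
after L5 α=1: [172, 218, 74]
= [172, 218, 74]
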